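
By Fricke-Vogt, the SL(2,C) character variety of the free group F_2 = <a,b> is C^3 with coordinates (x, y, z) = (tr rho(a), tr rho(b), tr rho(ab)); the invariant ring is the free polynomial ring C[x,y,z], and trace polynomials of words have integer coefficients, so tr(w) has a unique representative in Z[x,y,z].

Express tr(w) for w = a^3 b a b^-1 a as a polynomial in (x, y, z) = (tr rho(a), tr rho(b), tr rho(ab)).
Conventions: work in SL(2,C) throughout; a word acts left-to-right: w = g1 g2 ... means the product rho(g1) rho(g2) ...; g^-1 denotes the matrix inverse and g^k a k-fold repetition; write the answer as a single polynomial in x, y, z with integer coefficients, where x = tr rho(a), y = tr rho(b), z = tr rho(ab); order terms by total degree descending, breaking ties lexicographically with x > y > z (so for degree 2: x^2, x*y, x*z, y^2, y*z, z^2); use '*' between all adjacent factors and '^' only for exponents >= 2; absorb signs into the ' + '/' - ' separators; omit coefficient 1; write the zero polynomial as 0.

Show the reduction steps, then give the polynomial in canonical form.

trace(a b a) = trace(a) * trace(b a) - trace(b) = x*z - y
so trace(b a^3) = trace(a) * trace(a b a) - trace(a b) = x^2*z - x*y - z
trace(b a^4) = trace(a) * trace(b a^3) - trace(b a^2) = x^3*z - x^2*y - 2*x*z + y
reduce: trace(a^4 b a) = trace(a) * trace(b a^4) - trace(b a^3) = x^4*z - x^3*y - 3*x^2*z + 2*x*y + z
so trace(b a b a) = trace(b a) * trace(b a) - trace(1)   [split at repeated b] = z^2 - 2
so trace(b a b) = trace(b) * trace(a b) - trace(a) = y*z - x
trace(b a b a^2) = trace(a) * trace(b a b a) - trace(b a b) = x*z^2 - y*z - x
so trace(a^2 b a b a) = trace(a) * trace(b a b a^2) - trace(b a b a) = x^2*z^2 - x*y*z - x^2 - z^2 + 2
trace(a^4 b a b) = trace(a) * trace(a^2 b a b a) - trace(a^2 b a b) = x^3*z^2 - x^2*y*z - x^3 - 2*x*z^2 + y*z + 3*x
trace(a^3 b a b^-1 a) = trace(a^4 b a) * trace(b) - trace(a^4 b a b) = x^4*y*z - x^3*y^2 - x^3*z^2 - 2*x^2*y*z + x^3 + 2*x*y^2 + 2*x*z^2 - 3*x

x^4*y*z - x^3*y^2 - x^3*z^2 - 2*x^2*y*z + x^3 + 2*x*y^2 + 2*x*z^2 - 3*x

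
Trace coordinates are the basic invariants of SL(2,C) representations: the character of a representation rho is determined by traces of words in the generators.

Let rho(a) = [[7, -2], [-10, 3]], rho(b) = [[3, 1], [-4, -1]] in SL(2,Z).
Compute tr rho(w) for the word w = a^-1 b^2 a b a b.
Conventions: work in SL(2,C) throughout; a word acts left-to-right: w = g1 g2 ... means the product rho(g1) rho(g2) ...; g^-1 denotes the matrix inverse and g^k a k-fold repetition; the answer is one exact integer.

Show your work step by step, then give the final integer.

rho(a^-1) = [[3, 2], [10, 7]]
... * rho(b) = [[3, 1], [-4, -1]]  ->  [[1, 1], [2, 3]]
... * rho(b) = [[3, 1], [-4, -1]]  ->  [[-1, 0], [-6, -1]]
... * rho(a) = [[7, -2], [-10, 3]]  ->  [[-7, 2], [-32, 9]]
... * rho(b) = [[3, 1], [-4, -1]]  ->  [[-29, -9], [-132, -41]]
... * rho(a) = [[7, -2], [-10, 3]]  ->  [[-113, 31], [-514, 141]]
... * rho(b) = [[3, 1], [-4, -1]]  ->  [[-463, -144], [-2106, -655]]
tr = -463 + -655 = -1118

-1118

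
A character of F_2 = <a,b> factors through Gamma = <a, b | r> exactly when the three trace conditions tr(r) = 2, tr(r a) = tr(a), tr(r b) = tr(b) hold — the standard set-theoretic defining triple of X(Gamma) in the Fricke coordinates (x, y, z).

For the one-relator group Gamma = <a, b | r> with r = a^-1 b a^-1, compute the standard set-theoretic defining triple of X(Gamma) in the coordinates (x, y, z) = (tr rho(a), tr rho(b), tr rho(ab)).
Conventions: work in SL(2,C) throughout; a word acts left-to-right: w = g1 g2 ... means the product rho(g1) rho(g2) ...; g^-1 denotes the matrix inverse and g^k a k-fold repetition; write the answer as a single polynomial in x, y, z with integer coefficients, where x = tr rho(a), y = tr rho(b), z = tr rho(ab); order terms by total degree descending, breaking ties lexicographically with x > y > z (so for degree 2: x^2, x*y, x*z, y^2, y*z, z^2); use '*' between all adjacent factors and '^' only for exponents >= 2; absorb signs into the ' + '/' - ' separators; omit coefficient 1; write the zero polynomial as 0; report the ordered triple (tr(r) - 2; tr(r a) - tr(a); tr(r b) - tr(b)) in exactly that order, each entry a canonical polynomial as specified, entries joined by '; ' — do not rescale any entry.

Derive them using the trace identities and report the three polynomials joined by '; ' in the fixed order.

trace(a^-1 b) = trace(b)*trace(a) - trace(b a)   [inverse elimination on a] = x*y - z
apply: trace(a^-1 b a^-1) = trace(a^-1 b)*trace(a) - trace(a^-1 b a)   [inverse elimination on a] = x^2*y - x*z - y
use: trace(b^2) = trace(b)*trace(b) - trace(1)   [square of b] = y^2 - 2
apply: trace(b^2 a) = trace(b)*trace(a b) - trace(a)   [square of b] = y*z - x
apply: trace(b a^-1 b) = trace(b^2)*trace(a) - trace(b^2 a)   [inverse elimination on a] = x*y^2 - y*z - x
trace(b a b a) = trace(b a)*trace(b a) - trace(1)   [split at a repeated b] = z^2 - 2
use: trace(b a^-1 b a) = trace(b a b)*trace(a) - trace(b a b a)   [inverse elimination on a] = x*y*z - x^2 - z^2 + 2
trace(a^-1 b a^-1 b) = trace(b a^-1 b)*trace(a) - trace(b a^-1 b a)   [inverse elimination on a] = x^2*y^2 - 2*x*y*z + z^2 - 2
assemble the triple (trace(r) - 2; trace(r a) - x; trace(r b) - y)

x^2*y - x*z - y - 2; x*y - x - z; x^2*y^2 - 2*x*y*z + z^2 - y - 2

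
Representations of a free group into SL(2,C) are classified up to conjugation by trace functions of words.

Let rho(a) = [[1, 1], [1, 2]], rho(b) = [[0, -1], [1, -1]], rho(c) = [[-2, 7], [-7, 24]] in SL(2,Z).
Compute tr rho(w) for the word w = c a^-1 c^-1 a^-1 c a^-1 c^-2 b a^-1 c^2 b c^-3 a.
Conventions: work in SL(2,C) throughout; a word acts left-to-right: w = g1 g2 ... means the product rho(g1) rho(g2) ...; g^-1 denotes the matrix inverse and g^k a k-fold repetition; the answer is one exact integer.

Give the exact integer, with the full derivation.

7605218470533

rho(c) = [[-2, 7], [-7, 24]]
... * rho(a^-1) = [[2, -1], [-1, 1]]  ->  [[-11, 9], [-38, 31]]
... * rho(c^-1) = [[24, -7], [7, -2]]  ->  [[-201, 59], [-695, 204]]
... * rho(a^-1) = [[2, -1], [-1, 1]]  ->  [[-461, 260], [-1594, 899]]
... * rho(c) = [[-2, 7], [-7, 24]]  ->  [[-898, 3013], [-3105, 10418]]
... * rho(a^-1) = [[2, -1], [-1, 1]]  ->  [[-4809, 3911], [-16628, 13523]]
... * rho(c^-1) = [[24, -7], [7, -2]]  ->  [[-88039, 25841], [-304411, 89350]]
... * rho(c^-1) = [[24, -7], [7, -2]]  ->  [[-1932049, 564591], [-6680414, 1952177]]
... * rho(b) = [[0, -1], [1, -1]]  ->  [[564591, 1367458], [1952177, 4728237]]
... * rho(a^-1) = [[2, -1], [-1, 1]]  ->  [[-238276, 802867], [-823883, 2776060]]
... * rho(c) = [[-2, 7], [-7, 24]]  ->  [[-5143517, 17600876], [-17784654, 60858259]]
... * rho(c) = [[-2, 7], [-7, 24]]  ->  [[-112919098, 386416405], [-390438505, 1336105638]]
... * rho(b) = [[0, -1], [1, -1]]  ->  [[386416405, -273497307], [1336105638, -945667133]]
... * rho(c^-1) = [[24, -7], [7, -2]]  ->  [[7359512571, -2157920221], [25446865381, -7461405200]]
... * rho(c^-1) = [[24, -7], [7, -2]]  ->  [[161522860157, -47200747555], [558494932744, -163205247267]]
... * rho(c^-1) = [[24, -7], [7, -2]]  ->  [[3546143410883, -1036258525989], [12261441654987, -3583054034674]]
... * rho(a) = [[1, 1], [1, 2]]  ->  [[2509884884894, 1473626358905], [8678387620313, 5095333585639]]
tr = 2509884884894 + 5095333585639 = 7605218470533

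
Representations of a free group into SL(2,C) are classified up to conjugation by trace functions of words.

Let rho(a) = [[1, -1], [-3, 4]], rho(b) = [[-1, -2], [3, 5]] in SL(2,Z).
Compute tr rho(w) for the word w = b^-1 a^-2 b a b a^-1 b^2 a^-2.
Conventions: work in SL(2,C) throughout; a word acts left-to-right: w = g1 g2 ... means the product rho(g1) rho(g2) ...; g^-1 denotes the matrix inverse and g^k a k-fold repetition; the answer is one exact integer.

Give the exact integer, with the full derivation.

571018

rho(b^-1) = [[5, 2], [-3, -1]]
... * rho(a^-1) = [[4, 1], [3, 1]]  ->  [[26, 7], [-15, -4]]
... * rho(a^-1) = [[4, 1], [3, 1]]  ->  [[125, 33], [-72, -19]]
... * rho(b) = [[-1, -2], [3, 5]]  ->  [[-26, -85], [15, 49]]
... * rho(a) = [[1, -1], [-3, 4]]  ->  [[229, -314], [-132, 181]]
... * rho(b) = [[-1, -2], [3, 5]]  ->  [[-1171, -2028], [675, 1169]]
... * rho(a^-1) = [[4, 1], [3, 1]]  ->  [[-10768, -3199], [6207, 1844]]
... * rho(b) = [[-1, -2], [3, 5]]  ->  [[1171, 5541], [-675, -3194]]
... * rho(b) = [[-1, -2], [3, 5]]  ->  [[15452, 25363], [-8907, -14620]]
... * rho(a^-1) = [[4, 1], [3, 1]]  ->  [[137897, 40815], [-79488, -23527]]
... * rho(a^-1) = [[4, 1], [3, 1]]  ->  [[674033, 178712], [-388533, -103015]]
tr = 674033 + -103015 = 571018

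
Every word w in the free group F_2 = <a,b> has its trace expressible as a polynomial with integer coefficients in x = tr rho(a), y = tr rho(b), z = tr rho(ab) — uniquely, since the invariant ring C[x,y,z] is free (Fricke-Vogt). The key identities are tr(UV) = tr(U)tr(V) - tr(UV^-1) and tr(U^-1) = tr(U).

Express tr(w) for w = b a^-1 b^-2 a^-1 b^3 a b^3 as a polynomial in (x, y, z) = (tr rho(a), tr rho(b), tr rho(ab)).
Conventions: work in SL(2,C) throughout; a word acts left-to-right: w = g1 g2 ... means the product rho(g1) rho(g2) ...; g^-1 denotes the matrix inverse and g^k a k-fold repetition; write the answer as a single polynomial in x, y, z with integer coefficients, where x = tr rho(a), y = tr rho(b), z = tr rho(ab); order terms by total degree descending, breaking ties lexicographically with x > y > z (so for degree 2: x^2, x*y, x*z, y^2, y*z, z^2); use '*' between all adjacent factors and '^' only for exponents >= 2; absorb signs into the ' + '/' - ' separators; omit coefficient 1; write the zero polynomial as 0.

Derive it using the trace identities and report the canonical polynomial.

tr(a b^2) = tr(b)*tr(a b) - tr(a) = y*z - x
tr(b a b^2) = tr(b)*tr(a b^2) - tr(a b) = y^2*z - x*y - z
next, tr(b a b^3) = tr(b)*tr(b a b^2) - tr(b a b) = y^3*z - x*y^2 - 2*y*z + x
tr(b^3 a b^2) = tr(b)*tr(b a b^3) - tr(b a b^2) = y^4*z - x*y^3 - 3*y^2*z + 2*x*y + z
next, tr(b^5 a b) = tr(b)*tr(b^3 a b^2) - tr(b^3 a b) = y^5*z - x*y^4 - 4*y^3*z + 3*x*y^2 + 3*y*z - x
and tr(b^3 a b^4) = tr(b)*tr(b^5 a b) - tr(b^5 a) = y^6*z - x*y^5 - 5*y^4*z + 4*x*y^3 + 6*y^2*z - 3*x*y - z
next, tr(a b a b) = tr(b a)*tr(b a) - tr(1)   [split at repeated b] = z^2 - 2
tr(a b a) = tr(a)*tr(b a) - tr(b) = x*z - y
and tr(a b^2 a b) = tr(b)*tr(a b a b) - tr(a b a) = y*z^2 - x*z - y
tr(b^2) = tr(b)*tr(b) - tr(1) = y^2 - 2
next, tr(a b^2 a) = tr(a)*tr(b^2 a) - tr(b^2) = x*y*z - x^2 - y^2 + 2
tr(b a b^2 a b) = tr(b)*tr(a b^2 a b) - tr(a b^2 a) = y^2*z^2 - 2*x*y*z + x^2 - 2
tr(a b^2 a b^3) = tr(b)*tr(b a b^2 a b) - tr(b a b^2 a) = y^3*z^2 - 2*x*y^2*z + x^2*y - y*z^2 + x*z - y
and tr(b a b^4 a b) = tr(b)*tr(a b^2 a b^3) - tr(a b^2 a b^2) = y^4*z^2 - 2*x*y^3*z + x^2*y^2 - 2*y^2*z^2 + 3*x*y*z - x^2 - y^2 + 2
and tr(b a b a b^2) = tr(b)*tr(b a b a b) - tr(b a b a) = y^2*z^2 - x*y*z - y^2 - z^2 + 2
and tr(b a b^4 a) = tr(b)*tr(b a b a b^2) - tr(b a b a b) = y^3*z^2 - x*y^2*z - y^3 - 2*y*z^2 + x*z + 3*y
and tr(b^3 a b^4 a) = tr(b)*tr(b a b^4 a b) - tr(b a b^4 a) = y^5*z^2 - 2*x*y^4*z + x^2*y^3 - 3*y^3*z^2 + 4*x*y^2*z - x^2*y + 2*y*z^2 - x*z - y
next, tr(a^-1 b^3 a b^4) = tr(b^3 a b^4)*tr(a) - tr(b^3 a b^4 a) = x*y^6*z - x^2*y^5 - y^5*z^2 - 3*x*y^4*z + 3*x^2*y^3 + 3*y^3*z^2 + 2*x*y^2*z - 2*x^2*y - 2*y*z^2 + y
and tr(a^-1 b^3 a b^4 a^-1) = tr(a^-1 b^3 a b^4)*tr(a) - tr(a^-1 b^3 a b^4 a) = x^2*y^6*z - x^3*y^5 - x*y^5*z^2 - 3*x^2*y^4*z - y^6*z + 3*x^3*y^3 + x*y^5 + 3*x*y^3*z^2 + 2*x^2*y^2*z + 5*y^4*z - 2*x^3*y - 4*x*y^3 - 2*x*y*z^2 - 6*y^2*z + 4*x*y + z
next, tr(b^4 a b^4) = tr(b)*tr(b^3 a b^4) - tr(b^3 a b^3) = y^7*z - x*y^6 - 6*y^5*z + 5*x*y^4 + 10*y^3*z - 6*x*y^2 - 4*y*z + x
and tr(b^4 a b^4 a) = tr(b)*tr(b^2 a b^4 a b) - tr(b^2 a b^4 a) = y^6*z^2 - 2*x*y^5*z + x^2*y^4 - 4*y^4*z^2 + 6*x*y^3*z - 2*x^2*y^2 + 4*y^2*z^2 - 4*x*y*z + x^2 - 2
next, tr(b^3 a b^4 a^-1 b) = tr(b^4 a b^4)*tr(a) - tr(b^4 a b^4 a) = x*y^7*z - x^2*y^6 - y^6*z^2 - 4*x*y^5*z + 4*x^2*y^4 + 4*y^4*z^2 + 4*x*y^3*z - 4*x^2*y^2 - 4*y^2*z^2 + 2
and tr(a b^5 a b^2) = tr(b)*tr(b a b^2 a b^3) - tr(b a b^2 a b^2) = y^5*z^2 - 2*x*y^4*z + x^2*y^3 - 3*y^3*z^2 + 5*x*y^2*z - 2*x^2*y - y^3 + y*z^2 - x*z + 3*y
next, tr(a b^5 a b) = tr(b)*tr(a b a b^4) - tr(a b a b^3) = y^4*z^2 - x*y^3*z - y^4 - 3*y^2*z^2 + 2*x*y*z + 4*y^2 + z^2 - 2
and tr(b a b^3 a b^4) = tr(b)*tr(a b^5 a b^2) - tr(a b^5 a b) = y^6*z^2 - 2*x*y^5*z + x^2*y^4 - 4*y^4*z^2 + 6*x*y^3*z - 2*x^2*y^2 + 4*y^2*z^2 - 3*x*y*z - y^2 - z^2 + 2
tr(a b a b a b) = tr(a b)*tr(a b a b) - tr(a^-1 b^-1)   [split at repeated a] = z^3 - 3*z
next, tr(a b a b a) = tr(a)*tr(b a b a) - tr(b a b) = x*z^2 - y*z - x
and tr(a b a b a b^2) = tr(b)*tr(a b a b a b) - tr(a b a b a) = y*z^3 - x*z^2 - 2*y*z + x
tr(a b a b a b^3) = tr(b)*tr(a b a b a b^2) - tr(a b a b a b) = y^2*z^3 - x*y*z^2 - 2*y^2*z - z^3 + x*y + 3*z
and tr(a b^4 a b a b) = tr(b)*tr(a b a b a b^3) - tr(a b a b a b^2) = y^3*z^3 - x*y^2*z^2 - 2*y^3*z - 2*y*z^3 + x*y^2 + x*z^2 + 5*y*z - x
tr(a b a^2 b^2) = tr(a)*tr(b^2 a b a) - tr(b^2 a b) = x*y*z^2 - x^2*z - y^2*z + z
next, tr(a b a^2 b^3) = tr(b)*tr(a b a^2 b^2) - tr(a b a^2 b) = x*y^2*z^2 - x^2*y*z - y^3*z - x*z^2 + 2*y*z + x
tr(a b^4 a b a) = tr(b)*tr(a b a^2 b^3) - tr(a b a^2 b^2) = x*y^3*z^2 - x^2*y^2*z - y^4*z - 2*x*y*z^2 + x^2*z + 3*y^2*z + x*y - z
tr(b a b^4 a b a b) = tr(b)*tr(a b^4 a b a b) - tr(a b^4 a b a) = y^4*z^3 - 2*x*y^3*z^2 + x^2*y^2*z - y^4*z - 2*y^2*z^3 + x*y^3 + 3*x*y*z^2 - x^2*z + 2*y^2*z - 2*x*y + z
tr(b a b^3 a b^4 a) = tr(b)*tr(b a b^4 a b a b) - tr(b a b^4 a b a) = y^5*z^3 - 2*x*y^4*z^2 + x^2*y^3*z - y^5*z - 3*y^3*z^3 + x*y^4 + 4*x*y^2*z^2 - x^2*y*z + 4*y^3*z + 2*y*z^3 - 3*x*y^2 - x*z^2 - 4*y*z + x
next, tr(b^3 a b^4 a^-1 b a) = tr(b a b^3 a b^4)*tr(a) - tr(b a b^3 a b^4 a) = x*y^6*z^2 - 2*x^2*y^5*z - y^5*z^3 + x^3*y^4 - 2*x*y^4*z^2 + 5*x^2*y^3*z + y^5*z + 3*y^3*z^3 - 2*x^3*y^2 - x*y^4 - 2*x^2*y*z - 4*y^3*z - 2*y*z^3 + 2*x*y^2 + 4*y*z + x
tr(a^-1 b^3 a b^4 a^-1 b) = tr(b^3 a b^4 a^-1 b)*tr(a) - tr(b^3 a b^4 a^-1 b a) = x^2*y^7*z - x^3*y^6 - 2*x*y^6*z^2 - 2*x^2*y^5*z + y^5*z^3 + 3*x^3*y^4 + 6*x*y^4*z^2 - x^2*y^3*z - y^5*z - 3*y^3*z^3 - 2*x^3*y^2 + x*y^4 - 4*x*y^2*z^2 + 2*x^2*y*z + 4*y^3*z + 2*y*z^3 - 2*x*y^2 - 4*y*z + x
tr(b^-1 a^-1 b^3 a b^4 a^-1) = tr(a^-1 b^3 a b^4 a^-1)*tr(b) - tr(a^-1 b^3 a b^4 a^-1 b) = x*y^6*z^2 - x^2*y^5*z - y^7*z - y^5*z^3 + x*y^6 - 3*x*y^4*z^2 + 3*x^2*y^3*z + 6*y^5*z + 3*y^3*z^3 - 5*x*y^4 + 2*x*y^2*z^2 - 2*x^2*y*z - 10*y^3*z - 2*y*z^3 + 6*x*y^2 + 5*y*z - x
and tr(b a^-1 b^-2 a^-1 b^3 a b^3) = tr(b^-1 a^-1 b^3 a b^4 a^-1)*tr(b) - tr(b^-1 a^-1 b^3 a b^4 a^-1 b) = x*y^7*z^2 - 2*x^2*y^6*z - y^8*z - y^6*z^3 + x^3*y^5 + x*y^7 - 2*x*y^5*z^2 + 6*x^2*y^4*z + 7*y^6*z + 3*y^4*z^3 - 3*x^3*y^3 - 6*x*y^5 - x*y^3*z^2 - 4*x^2*y^2*z - 15*y^4*z - 2*y^2*z^3 + 2*x^3*y + 10*x*y^3 + 2*x*y*z^2 + 11*y^2*z - 5*x*y - z

x*y^7*z^2 - 2*x^2*y^6*z - y^8*z - y^6*z^3 + x^3*y^5 + x*y^7 - 2*x*y^5*z^2 + 6*x^2*y^4*z + 7*y^6*z + 3*y^4*z^3 - 3*x^3*y^3 - 6*x*y^5 - x*y^3*z^2 - 4*x^2*y^2*z - 15*y^4*z - 2*y^2*z^3 + 2*x^3*y + 10*x*y^3 + 2*x*y*z^2 + 11*y^2*z - 5*x*y - z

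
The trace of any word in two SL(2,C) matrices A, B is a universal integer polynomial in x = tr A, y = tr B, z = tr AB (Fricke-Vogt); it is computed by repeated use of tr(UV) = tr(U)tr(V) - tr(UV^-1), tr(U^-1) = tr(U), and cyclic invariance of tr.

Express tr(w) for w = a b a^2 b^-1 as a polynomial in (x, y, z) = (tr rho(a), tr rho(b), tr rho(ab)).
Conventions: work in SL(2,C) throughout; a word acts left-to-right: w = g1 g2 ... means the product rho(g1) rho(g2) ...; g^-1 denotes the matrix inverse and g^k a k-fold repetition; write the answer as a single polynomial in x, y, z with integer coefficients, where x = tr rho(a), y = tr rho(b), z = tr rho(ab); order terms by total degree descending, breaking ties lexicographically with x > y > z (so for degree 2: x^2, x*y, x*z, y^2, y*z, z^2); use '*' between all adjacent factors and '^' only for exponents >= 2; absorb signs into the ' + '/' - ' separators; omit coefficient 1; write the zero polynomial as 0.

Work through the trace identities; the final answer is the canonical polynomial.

x^2*y*z - x*y^2 - x*z^2 + x

tr(a b a) = tr(a)*tr(b a) - tr(b)  (reduce the a square) = x*z - y
tr(a b a^2) = tr(a)*tr(a b a) - tr(a b)  (reduce the a square) = x^2*z - x*y - z
tr(b a b a) = tr(b a)*tr(b a) - tr(1)  (split on b) = z^2 - 2
tr(b a b) = tr(b)*tr(a b) - tr(a)  (reduce the b square) = y*z - x
tr(a b a^2 b) = tr(a)*tr(b a b a) - tr(b a b)  (reduce the a square) = x*z^2 - y*z - x
tr(a b a^2 b^-1) = tr(a b a^2)*tr(b) - tr(a b a^2 b)  (eliminate b^-1) = x^2*y*z - x*y^2 - x*z^2 + x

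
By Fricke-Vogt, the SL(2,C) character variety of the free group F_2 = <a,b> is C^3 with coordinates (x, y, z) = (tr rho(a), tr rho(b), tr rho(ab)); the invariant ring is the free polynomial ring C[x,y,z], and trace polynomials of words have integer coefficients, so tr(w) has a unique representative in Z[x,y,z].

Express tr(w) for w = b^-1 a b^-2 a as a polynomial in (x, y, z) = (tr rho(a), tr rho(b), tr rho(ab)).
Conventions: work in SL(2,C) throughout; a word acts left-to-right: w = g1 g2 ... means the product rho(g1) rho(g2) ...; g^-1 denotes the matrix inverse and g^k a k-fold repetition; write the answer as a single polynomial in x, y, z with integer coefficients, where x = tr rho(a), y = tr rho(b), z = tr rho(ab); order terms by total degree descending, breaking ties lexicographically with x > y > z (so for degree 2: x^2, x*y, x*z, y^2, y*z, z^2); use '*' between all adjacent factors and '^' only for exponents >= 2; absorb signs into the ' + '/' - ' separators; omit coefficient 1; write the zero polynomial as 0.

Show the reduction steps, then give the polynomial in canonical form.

x^2*y^3 - 2*x*y^2*z - x^2*y + y*z^2 + x*z - y

tr(a^2) = tr(a)*tr(a) - tr(1) = x^2 - 2
tr(a^2 b) = tr(a)*tr(b a) - tr(b) = x*z - y
tr(a^2 b^-1) = tr(a^2)*tr(b) - tr(a^2 b) = x^2*y - x*z - y
tr(a b^-2 a) = tr(a^2 b^-1)*tr(b) - tr(a^2) = x^2*y^2 - x*y*z - x^2 - y^2 + 2
apply: tr(a b a b) = tr(b a)*tr(b a) - tr(1) = z^2 - 2
use: tr(a b a b^-1) = tr(a b a)*tr(b) - tr(a b a b) = x*y*z - y^2 - z^2 + 2
apply: tr(a b^-2 a b) = tr(a b a b^-1)*tr(b) - tr(a b a) = x*y^2*z - y^3 - y*z^2 - x*z + 3*y
use: tr(b^-1 a b^-2 a) = tr(a b^-2 a)*tr(b) - tr(a b^-2 a b) = x^2*y^3 - 2*x*y^2*z - x^2*y + y*z^2 + x*z - y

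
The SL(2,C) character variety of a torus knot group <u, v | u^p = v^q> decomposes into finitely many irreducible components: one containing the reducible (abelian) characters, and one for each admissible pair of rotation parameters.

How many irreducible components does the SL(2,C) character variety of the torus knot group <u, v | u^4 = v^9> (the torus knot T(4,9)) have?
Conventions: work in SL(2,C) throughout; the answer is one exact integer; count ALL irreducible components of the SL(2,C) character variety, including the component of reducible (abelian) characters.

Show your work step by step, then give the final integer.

13

In the torus knot group T(4,9), u^4 = v^9 is central, so an irreducible representation sends it to +I or -I (Schur).
So on each irreducible component the traces are pinned: tr(u) = 2*cos(pi*alpha/4) with 1 <= alpha <= 3, tr(v) = 2*cos(pi*beta/9) with 1 <= beta <= 8.
u^4 = (-1)^alpha I and v^9 = (-1)^beta I must agree, so alpha and beta have equal parity.
count pairs: odd alpha (2 choices) x odd beta (4), plus even alpha (1) x even beta (4): 2*4 + 1*4 = 12.
components with irreducible characters: 12; plus the single component of reducible (abelian) characters: total 13.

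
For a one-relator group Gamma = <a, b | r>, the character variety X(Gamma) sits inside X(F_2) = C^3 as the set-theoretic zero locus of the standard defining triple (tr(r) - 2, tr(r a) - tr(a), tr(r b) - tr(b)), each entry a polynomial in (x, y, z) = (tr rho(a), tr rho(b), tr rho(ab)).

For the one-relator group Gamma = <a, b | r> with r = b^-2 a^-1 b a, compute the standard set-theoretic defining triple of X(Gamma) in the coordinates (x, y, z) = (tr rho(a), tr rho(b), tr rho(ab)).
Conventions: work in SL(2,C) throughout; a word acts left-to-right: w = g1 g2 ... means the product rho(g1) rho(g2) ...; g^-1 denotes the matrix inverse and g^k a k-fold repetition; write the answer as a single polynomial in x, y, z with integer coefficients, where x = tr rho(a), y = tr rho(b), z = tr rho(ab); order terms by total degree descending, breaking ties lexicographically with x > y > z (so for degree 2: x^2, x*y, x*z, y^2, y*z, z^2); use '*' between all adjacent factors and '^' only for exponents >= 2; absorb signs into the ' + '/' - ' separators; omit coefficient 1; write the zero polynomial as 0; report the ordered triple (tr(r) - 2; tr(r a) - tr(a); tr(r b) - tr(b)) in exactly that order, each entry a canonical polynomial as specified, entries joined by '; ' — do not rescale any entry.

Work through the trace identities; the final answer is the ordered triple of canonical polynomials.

-x*y^2*z + x^2*y + y^3 + y*z^2 - 3*y - 2; -x^2*y^2*z + x^3*y + x*y^3 + x*y*z^2 - 3*x*y - x - z; -x*y*z + x^2 + y^2 + z^2 - y - 2

tr(a b a) = tr(a) * tr(b a) - tr(b) = x*z - y
tr(a b a b) = tr(a b) * tr(a b) - tr(1)   [split at repeated a] = z^2 - 2
use: tr(b a b^-1 a) = tr(a b a) * tr(b) - tr(a b a b) = x*y*z - y^2 - z^2 + 2
tr(a^-1 b a b^-1) = tr(b a b^-1) * tr(a) - tr(b a b^-1 a) = -x*y*z + x^2 + y^2 + z^2 - 2
tr(b^-2 a^-1 b a) = tr(a^-1 b a b^-1) * tr(b) - tr(a^-1 b a) = -x*y^2*z + x^2*y + y^3 + y*z^2 - 3*y
tr(a^2) = tr(a) * tr(a) - tr(1)  (reduce the a square) = x^2 - 2
tr(a b a^2) = tr(a) * tr(a b a) - tr(a b)  (reduce the a square) = x^2*z - x*y - z
apply: tr(b a b) = tr(b) * tr(a b) - tr(a)  (reduce the b square) = y*z - x
tr(a b a^2 b) = tr(a) * tr(b a b a) - tr(b a b)  (reduce the a square) = x*z^2 - y*z - x
use: tr(b a^2 b^-1 a) = tr(a b a^2) * tr(b) - tr(a b a^2 b)  (eliminate b^-1) = x^2*y*z - x*y^2 - x*z^2 + x
apply: tr(b^-1 a^-1 b a^2) = tr(b a^2 b^-1) * tr(a) - tr(b a^2 b^-1 a)  (eliminate a^-1) = -x^2*y*z + x^3 + x*y^2 + x*z^2 - 3*x
tr(b^-2 a^-1 b a^2) = tr(b^-1 a^-1 b a^2) * tr(b) - tr(b^-1 a^-1 b a^2 b)  (eliminate b^-1) = -x^2*y^2*z + x^3*y + x*y^3 + x*y*z^2 - 3*x*y - z
assemble the triple (tr(r) - 2; tr(r a) - x; tr(r b) - y)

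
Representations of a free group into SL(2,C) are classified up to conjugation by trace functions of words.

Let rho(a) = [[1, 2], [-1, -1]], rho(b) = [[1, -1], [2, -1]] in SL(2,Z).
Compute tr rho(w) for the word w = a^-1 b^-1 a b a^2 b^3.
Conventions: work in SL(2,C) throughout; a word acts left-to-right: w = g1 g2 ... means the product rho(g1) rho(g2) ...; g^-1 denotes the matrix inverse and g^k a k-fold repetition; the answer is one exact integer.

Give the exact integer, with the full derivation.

0

rho(a^-1) = [[-1, -2], [1, 1]]
... * rho(b^-1) = [[-1, 1], [-2, 1]]  ->  [[5, -3], [-3, 2]]
... * rho(a) = [[1, 2], [-1, -1]]  ->  [[8, 13], [-5, -8]]
... * rho(b) = [[1, -1], [2, -1]]  ->  [[34, -21], [-21, 13]]
... * rho(a) = [[1, 2], [-1, -1]]  ->  [[55, 89], [-34, -55]]
... * rho(a) = [[1, 2], [-1, -1]]  ->  [[-34, 21], [21, -13]]
... * rho(b) = [[1, -1], [2, -1]]  ->  [[8, 13], [-5, -8]]
... * rho(b) = [[1, -1], [2, -1]]  ->  [[34, -21], [-21, 13]]
... * rho(b) = [[1, -1], [2, -1]]  ->  [[-8, -13], [5, 8]]
tr = -8 + 8 = 0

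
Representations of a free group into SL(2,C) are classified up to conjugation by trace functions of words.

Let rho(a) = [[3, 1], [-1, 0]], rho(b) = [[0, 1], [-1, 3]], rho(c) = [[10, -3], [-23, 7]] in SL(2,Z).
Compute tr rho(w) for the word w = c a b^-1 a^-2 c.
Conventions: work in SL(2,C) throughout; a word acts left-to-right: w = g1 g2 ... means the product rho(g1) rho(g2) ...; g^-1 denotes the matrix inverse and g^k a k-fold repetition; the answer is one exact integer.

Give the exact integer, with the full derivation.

rho(c) = [[10, -3], [-23, 7]]
... * rho(a) = [[3, 1], [-1, 0]]  ->  [[33, 10], [-76, -23]]
... * rho(b^-1) = [[3, -1], [1, 0]]  ->  [[109, -33], [-251, 76]]
... * rho(a^-1) = [[0, -1], [1, 3]]  ->  [[-33, -208], [76, 479]]
... * rho(a^-1) = [[0, -1], [1, 3]]  ->  [[-208, -591], [479, 1361]]
... * rho(c) = [[10, -3], [-23, 7]]  ->  [[11513, -3513], [-26513, 8090]]
tr = 11513 + 8090 = 19603

19603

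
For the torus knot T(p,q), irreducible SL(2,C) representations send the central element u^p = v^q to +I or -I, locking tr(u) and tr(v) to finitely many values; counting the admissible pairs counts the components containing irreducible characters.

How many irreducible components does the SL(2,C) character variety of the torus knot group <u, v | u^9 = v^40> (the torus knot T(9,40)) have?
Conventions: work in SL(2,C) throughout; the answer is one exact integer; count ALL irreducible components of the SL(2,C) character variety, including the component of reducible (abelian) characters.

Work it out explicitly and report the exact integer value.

Gamma = < u, v | u^9 = v^40 > (torus knot T(9,40)); the central element u^9 = v^40 acts as +I or -I in any irreducible SL(2,C) representation.
So on each irreducible component the traces are pinned: tr(u) = 2*cos(pi*alpha/9) with 1 <= alpha <= 8, tr(v) = 2*cos(pi*beta/40) with 1 <= beta <= 39.
u^9 = (-1)^alpha I and v^40 = (-1)^beta I must agree, so alpha and beta have equal parity.
Counting: 4 odd alphas x 20 odd betas + 4 even alphas x 19 even betas = 80 + 76 = 156.
Total: 156 irreducible-character components + 1 reducible (abelian) component = 157.

157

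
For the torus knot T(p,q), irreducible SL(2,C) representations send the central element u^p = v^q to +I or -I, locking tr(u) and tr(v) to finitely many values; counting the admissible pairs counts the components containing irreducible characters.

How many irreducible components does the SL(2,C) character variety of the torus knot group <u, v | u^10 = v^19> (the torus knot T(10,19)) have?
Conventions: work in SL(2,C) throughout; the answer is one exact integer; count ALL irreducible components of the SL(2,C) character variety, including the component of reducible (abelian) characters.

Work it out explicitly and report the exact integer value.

Gamma = < u, v | u^10 = v^19 > (torus knot T(10,19)); the central element u^10 = v^19 acts as +I or -I in any irreducible SL(2,C) representation.
This locks tr(u) to 2*cos(pi*alpha/10), alpha in 1..9, and tr(v) to 2*cos(pi*beta/19), beta in 1..18, on each component of irreducible characters.
The two central values (-1)^alpha I and (-1)^beta I must be the same matrix, so alpha and beta share a parity.
count pairs: odd alpha (5 choices) x odd beta (9), plus even alpha (4) x even beta (9): 5*9 + 4*9 = 81.
That is 81 components of irreducible characters, and with the reducible (abelian) component the total is 82.

82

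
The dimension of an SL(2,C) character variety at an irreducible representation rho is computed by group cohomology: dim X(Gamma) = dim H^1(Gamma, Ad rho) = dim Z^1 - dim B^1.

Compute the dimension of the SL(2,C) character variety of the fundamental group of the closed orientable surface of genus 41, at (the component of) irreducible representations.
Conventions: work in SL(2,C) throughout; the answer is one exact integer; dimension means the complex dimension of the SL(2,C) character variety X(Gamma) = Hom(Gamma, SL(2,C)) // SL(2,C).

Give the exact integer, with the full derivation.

pi_1 of the closed genus-41 surface has 82 generators bound by the single product-of-commutators relator.
A cocycle assigns one sl_2 vector per generator subject to the relator condition d_2(z) = 0: dim of the unconstrained space is 3*2g = 246.
H^2 = coker(d_2) is dual to H^0 = 0 at irreducible rho (Poincare duality), so d_2 is onto: dim Z^1 = 243.
dim B^1 = 3 (coboundaries, injective at irreducible rho).
dim X = dim H^1 = 243 - 3 = 240.

240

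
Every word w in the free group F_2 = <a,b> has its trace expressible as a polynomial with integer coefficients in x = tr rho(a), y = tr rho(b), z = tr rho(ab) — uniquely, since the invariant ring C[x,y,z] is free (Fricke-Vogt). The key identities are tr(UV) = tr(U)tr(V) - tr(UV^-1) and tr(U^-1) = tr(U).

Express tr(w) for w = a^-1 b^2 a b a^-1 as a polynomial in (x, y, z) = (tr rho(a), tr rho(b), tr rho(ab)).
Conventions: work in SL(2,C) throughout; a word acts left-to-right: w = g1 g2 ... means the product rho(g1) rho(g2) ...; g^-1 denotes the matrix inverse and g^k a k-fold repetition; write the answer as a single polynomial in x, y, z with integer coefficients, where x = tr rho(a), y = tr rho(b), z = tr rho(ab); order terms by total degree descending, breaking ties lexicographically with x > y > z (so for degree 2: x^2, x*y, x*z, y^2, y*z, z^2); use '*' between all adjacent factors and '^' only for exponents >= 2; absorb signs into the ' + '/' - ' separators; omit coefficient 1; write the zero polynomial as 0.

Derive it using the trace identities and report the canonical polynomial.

x^2*y^2*z - x^3*y - x*y*z^2 - y^2*z + 2*x*y + z

tr(a b^2) = tr(b) * tr(a b) - tr(a)  (reduce the b square) = y*z - x
reduce: tr(b^2 a b) = tr(b) * tr(a b^2) - tr(a b)  (reduce the b square) = y^2*z - x*y - z
reduce: tr(a b a b) = tr(a b) * tr(a b) - tr(1)  (split on a) = z^2 - 2
tr(a b a) = tr(a) * tr(b a) - tr(b)  (reduce the a square) = x*z - y
reduce: tr(b^2 a b a) = tr(b) * tr(a b a b) - tr(a b a)  (reduce the b square) = y*z^2 - x*z - y
tr(b^2 a b a^-1) = tr(b^2 a b) * tr(a) - tr(b^2 a b a)  (eliminate a^-1) = x*y^2*z - x^2*y - y*z^2 + y
tr(a^-1 b^2 a b a^-1) = tr(b^2 a b a^-1) * tr(a) - tr(b^2 a b)  (eliminate a^-1) = x^2*y^2*z - x^3*y - x*y*z^2 - y^2*z + 2*x*y + z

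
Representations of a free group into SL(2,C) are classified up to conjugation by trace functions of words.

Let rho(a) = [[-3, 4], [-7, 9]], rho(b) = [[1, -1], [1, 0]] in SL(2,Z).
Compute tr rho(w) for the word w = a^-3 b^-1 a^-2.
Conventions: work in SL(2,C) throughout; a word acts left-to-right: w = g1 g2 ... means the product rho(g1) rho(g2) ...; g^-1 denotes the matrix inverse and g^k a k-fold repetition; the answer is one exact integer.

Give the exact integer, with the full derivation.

rho(a^-1) = [[9, -4], [7, -3]]
... * rho(a^-1) = [[9, -4], [7, -3]]  ->  [[53, -24], [42, -19]]
... * rho(a^-1) = [[9, -4], [7, -3]]  ->  [[309, -140], [245, -111]]
... * rho(b^-1) = [[0, 1], [-1, 1]]  ->  [[140, 169], [111, 134]]
... * rho(a^-1) = [[9, -4], [7, -3]]  ->  [[2443, -1067], [1937, -846]]
... * rho(a^-1) = [[9, -4], [7, -3]]  ->  [[14518, -6571], [11511, -5210]]
tr = 14518 + -5210 = 9308

9308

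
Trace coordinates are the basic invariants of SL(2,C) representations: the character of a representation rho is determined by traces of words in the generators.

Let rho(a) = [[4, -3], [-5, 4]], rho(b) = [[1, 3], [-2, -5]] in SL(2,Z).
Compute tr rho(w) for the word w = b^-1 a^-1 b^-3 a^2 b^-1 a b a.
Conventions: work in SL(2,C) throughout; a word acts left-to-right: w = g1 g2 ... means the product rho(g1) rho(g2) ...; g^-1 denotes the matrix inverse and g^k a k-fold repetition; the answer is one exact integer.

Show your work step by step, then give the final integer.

1943312

rho(b^-1) = [[-5, -3], [2, 1]]
... * rho(a^-1) = [[4, 3], [5, 4]]  ->  [[-35, -27], [13, 10]]
... * rho(b^-1) = [[-5, -3], [2, 1]]  ->  [[121, 78], [-45, -29]]
... * rho(b^-1) = [[-5, -3], [2, 1]]  ->  [[-449, -285], [167, 106]]
... * rho(b^-1) = [[-5, -3], [2, 1]]  ->  [[1675, 1062], [-623, -395]]
... * rho(a) = [[4, -3], [-5, 4]]  ->  [[1390, -777], [-517, 289]]
... * rho(a) = [[4, -3], [-5, 4]]  ->  [[9445, -7278], [-3513, 2707]]
... * rho(b^-1) = [[-5, -3], [2, 1]]  ->  [[-61781, -35613], [22979, 13246]]
... * rho(a) = [[4, -3], [-5, 4]]  ->  [[-69059, 42891], [25686, -15953]]
... * rho(b) = [[1, 3], [-2, -5]]  ->  [[-154841, -421632], [57592, 156823]]
... * rho(a) = [[4, -3], [-5, 4]]  ->  [[1488796, -1222005], [-553747, 454516]]
tr = 1488796 + 454516 = 1943312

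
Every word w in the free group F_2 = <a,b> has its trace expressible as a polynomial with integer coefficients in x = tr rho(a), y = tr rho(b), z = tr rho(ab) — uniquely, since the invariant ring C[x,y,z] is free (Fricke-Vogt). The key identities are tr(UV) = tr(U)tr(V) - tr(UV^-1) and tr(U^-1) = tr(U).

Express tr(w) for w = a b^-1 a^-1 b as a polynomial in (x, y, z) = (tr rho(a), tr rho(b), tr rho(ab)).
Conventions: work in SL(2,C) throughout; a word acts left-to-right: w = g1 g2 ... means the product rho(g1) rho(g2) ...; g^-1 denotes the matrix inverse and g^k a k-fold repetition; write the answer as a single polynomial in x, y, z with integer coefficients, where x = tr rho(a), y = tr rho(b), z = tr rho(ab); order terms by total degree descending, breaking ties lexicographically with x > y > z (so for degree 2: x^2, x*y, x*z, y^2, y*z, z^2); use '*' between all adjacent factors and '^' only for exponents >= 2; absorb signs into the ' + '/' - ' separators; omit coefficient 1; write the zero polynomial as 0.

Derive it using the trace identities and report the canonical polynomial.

-x*y*z + x^2 + y^2 + z^2 - 2

trace(a b a) = trace(a) * trace(b a) - trace(b)  (reduce the a square) = x*z - y
trace(a b a b) = trace(b a) * trace(b a) - trace(1)  (split on b) = z^2 - 2
trace(b a b^-1 a) = trace(a b a) * trace(b) - trace(a b a b)  (eliminate b^-1) = x*y*z - y^2 - z^2 + 2
trace(a b^-1 a^-1 b) = trace(b a b^-1) * trace(a) - trace(b a b^-1 a)  (eliminate a^-1) = -x*y*z + x^2 + y^2 + z^2 - 2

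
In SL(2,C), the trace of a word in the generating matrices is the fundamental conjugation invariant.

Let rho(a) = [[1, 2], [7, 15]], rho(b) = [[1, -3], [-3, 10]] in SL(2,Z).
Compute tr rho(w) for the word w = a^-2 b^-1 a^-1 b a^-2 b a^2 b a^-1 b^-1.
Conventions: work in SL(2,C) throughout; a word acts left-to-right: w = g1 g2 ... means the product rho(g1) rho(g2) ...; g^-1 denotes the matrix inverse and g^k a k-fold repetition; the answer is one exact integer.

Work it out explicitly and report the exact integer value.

19418334474323

rho(a^-1) = [[15, -2], [-7, 1]]
... * rho(a^-1) = [[15, -2], [-7, 1]]  ->  [[239, -32], [-112, 15]]
... * rho(b^-1) = [[10, 3], [3, 1]]  ->  [[2294, 685], [-1075, -321]]
... * rho(a^-1) = [[15, -2], [-7, 1]]  ->  [[29615, -3903], [-13878, 1829]]
... * rho(b) = [[1, -3], [-3, 10]]  ->  [[41324, -127875], [-19365, 59924]]
... * rho(a^-1) = [[15, -2], [-7, 1]]  ->  [[1514985, -210523], [-709943, 98654]]
... * rho(a^-1) = [[15, -2], [-7, 1]]  ->  [[24198436, -3240493], [-11339723, 1518540]]
... * rho(b) = [[1, -3], [-3, 10]]  ->  [[33919915, -105000238], [-15895343, 49204569]]
... * rho(a) = [[1, 2], [7, 15]]  ->  [[-701081751, -1507163740], [328536640, 706277849]]
... * rho(a) = [[1, 2], [7, 15]]  ->  [[-11251227931, -24009619602], [5272481583, 11251241015]]
... * rho(b) = [[1, -3], [-3, 10]]  ->  [[60777630875, -206342512227], [-28481241462, 96694965401]]
... * rho(a^-1) = [[15, -2], [-7, 1]]  ->  [[2356062048714, -327897773977], [-1104083379737, 153657448325]]
... * rho(b^-1) = [[10, 3], [3, 1]]  ->  [[22576927165209, 6740288372165], [-10579861452395, -3158592690886]]
tr = 22576927165209 + -3158592690886 = 19418334474323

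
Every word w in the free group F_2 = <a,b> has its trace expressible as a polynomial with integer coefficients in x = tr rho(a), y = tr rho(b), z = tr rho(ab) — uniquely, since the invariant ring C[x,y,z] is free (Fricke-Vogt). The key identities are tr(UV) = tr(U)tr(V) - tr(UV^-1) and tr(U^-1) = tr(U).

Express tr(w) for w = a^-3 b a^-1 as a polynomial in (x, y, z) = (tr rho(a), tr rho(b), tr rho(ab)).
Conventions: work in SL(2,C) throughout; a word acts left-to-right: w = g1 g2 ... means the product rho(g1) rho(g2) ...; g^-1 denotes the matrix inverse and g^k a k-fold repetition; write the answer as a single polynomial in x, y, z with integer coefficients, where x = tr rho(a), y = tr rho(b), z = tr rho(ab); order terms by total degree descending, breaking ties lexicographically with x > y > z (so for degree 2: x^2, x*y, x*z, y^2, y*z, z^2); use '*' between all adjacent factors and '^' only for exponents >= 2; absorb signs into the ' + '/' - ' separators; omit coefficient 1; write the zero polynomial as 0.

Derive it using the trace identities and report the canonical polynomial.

apply: trace(a^-1 b) = trace(b)*trace(a) - trace(b a) = x*y - z
trace(a^-2 b) = trace(a^-1 b)*trace(a) - trace(a^-1 b a) = x^2*y - x*z - y
use: trace(a^-3 b) = trace(a^-2 b)*trace(a) - trace(a^-2 b a) = x^3*y - x^2*z - 2*x*y + z
use: trace(a^-3 b a^-1) = trace(a^-3 b)*trace(a) - trace(a^-3 b a) = x^4*y - x^3*z - 3*x^2*y + 2*x*z + y

x^4*y - x^3*z - 3*x^2*y + 2*x*z + y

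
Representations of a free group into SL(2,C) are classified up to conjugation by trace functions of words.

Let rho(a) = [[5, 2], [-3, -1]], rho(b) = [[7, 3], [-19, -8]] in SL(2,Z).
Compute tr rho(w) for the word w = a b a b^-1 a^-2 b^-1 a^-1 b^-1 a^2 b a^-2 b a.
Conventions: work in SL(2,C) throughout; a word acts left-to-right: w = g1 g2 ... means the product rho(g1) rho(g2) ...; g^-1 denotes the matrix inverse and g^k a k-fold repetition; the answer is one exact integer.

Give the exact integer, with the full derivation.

rho(a) = [[5, 2], [-3, -1]]
... * rho(b) = [[7, 3], [-19, -8]]  ->  [[-3, -1], [-2, -1]]
... * rho(a) = [[5, 2], [-3, -1]]  ->  [[-12, -5], [-7, -3]]
... * rho(b^-1) = [[-8, -3], [19, 7]]  ->  [[1, 1], [-1, 0]]
... * rho(a^-1) = [[-1, -2], [3, 5]]  ->  [[2, 3], [1, 2]]
... * rho(a^-1) = [[-1, -2], [3, 5]]  ->  [[7, 11], [5, 8]]
... * rho(b^-1) = [[-8, -3], [19, 7]]  ->  [[153, 56], [112, 41]]
... * rho(a^-1) = [[-1, -2], [3, 5]]  ->  [[15, -26], [11, -19]]
... * rho(b^-1) = [[-8, -3], [19, 7]]  ->  [[-614, -227], [-449, -166]]
... * rho(a) = [[5, 2], [-3, -1]]  ->  [[-2389, -1001], [-1747, -732]]
... * rho(a) = [[5, 2], [-3, -1]]  ->  [[-8942, -3777], [-6539, -2762]]
... * rho(b) = [[7, 3], [-19, -8]]  ->  [[9169, 3390], [6705, 2479]]
... * rho(a^-1) = [[-1, -2], [3, 5]]  ->  [[1001, -1388], [732, -1015]]
... * rho(a^-1) = [[-1, -2], [3, 5]]  ->  [[-5165, -8942], [-3777, -6539]]
... * rho(b) = [[7, 3], [-19, -8]]  ->  [[133743, 56041], [97802, 40981]]
... * rho(a) = [[5, 2], [-3, -1]]  ->  [[500592, 211445], [366067, 154623]]
tr = 500592 + 154623 = 655215

655215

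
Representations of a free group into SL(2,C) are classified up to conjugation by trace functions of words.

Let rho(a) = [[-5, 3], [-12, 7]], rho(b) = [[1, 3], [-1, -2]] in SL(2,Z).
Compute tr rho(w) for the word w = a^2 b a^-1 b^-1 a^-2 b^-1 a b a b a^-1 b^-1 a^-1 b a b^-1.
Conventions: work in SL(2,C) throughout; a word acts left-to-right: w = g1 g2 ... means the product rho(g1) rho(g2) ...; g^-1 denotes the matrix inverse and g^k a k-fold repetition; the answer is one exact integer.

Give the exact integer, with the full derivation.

457514702420078

rho(a) = [[-5, 3], [-12, 7]]
... * rho(a) = [[-5, 3], [-12, 7]]  ->  [[-11, 6], [-24, 13]]
... * rho(b) = [[1, 3], [-1, -2]]  ->  [[-17, -45], [-37, -98]]
... * rho(a^-1) = [[7, -3], [12, -5]]  ->  [[-659, 276], [-1435, 601]]
... * rho(b^-1) = [[-2, -3], [1, 1]]  ->  [[1594, 2253], [3471, 4906]]
... * rho(a^-1) = [[7, -3], [12, -5]]  ->  [[38194, -16047], [83169, -34943]]
... * rho(a^-1) = [[7, -3], [12, -5]]  ->  [[74794, -34347], [162867, -74792]]
... * rho(b^-1) = [[-2, -3], [1, 1]]  ->  [[-183935, -258729], [-400526, -563393]]
... * rho(a) = [[-5, 3], [-12, 7]]  ->  [[4024423, -2362908], [8763346, -5145329]]
... * rho(b) = [[1, 3], [-1, -2]]  ->  [[6387331, 16799085], [13908675, 36580696]]
... * rho(a) = [[-5, 3], [-12, 7]]  ->  [[-233525675, 136755588], [-508511727, 297790897]]
... * rho(b) = [[1, 3], [-1, -2]]  ->  [[-370281263, -974088201], [-806302624, -2121116975]]
... * rho(a^-1) = [[7, -3], [12, -5]]  ->  [[-14281027253, 5981284794], [-31097522068, 13024492747]]
... * rho(b^-1) = [[-2, -3], [1, 1]]  ->  [[34543339300, 48824366553], [75219536883, 106317058951]]
... * rho(a^-1) = [[7, -3], [12, -5]]  ->  [[827695773736, -347751850665], [1802341465593, -757243905404]]
... * rho(b) = [[1, 3], [-1, -2]]  ->  [[1175447624401, 3178591022538], [2559585370997, 6921512207587]]
... * rho(a) = [[-5, 3], [-12, 7]]  ->  [[-44020330392461, 25776480030969], [-95856073346029, 56129341566100]]
... * rho(b^-1) = [[-2, -3], [1, 1]]  ->  [[113817140815891, 157837471208352], [247841488258158, 343697561604187]]
tr = 113817140815891 + 343697561604187 = 457514702420078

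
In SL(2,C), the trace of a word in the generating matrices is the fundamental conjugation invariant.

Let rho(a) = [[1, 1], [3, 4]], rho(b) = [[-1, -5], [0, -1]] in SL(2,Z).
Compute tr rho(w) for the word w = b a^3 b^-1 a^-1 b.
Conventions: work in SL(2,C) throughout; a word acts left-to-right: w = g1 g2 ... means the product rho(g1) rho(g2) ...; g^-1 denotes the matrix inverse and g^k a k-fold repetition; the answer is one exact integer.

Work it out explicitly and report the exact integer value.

rho(b) = [[-1, -5], [0, -1]]
... * rho(a) = [[1, 1], [3, 4]]  ->  [[-16, -21], [-3, -4]]
... * rho(a) = [[1, 1], [3, 4]]  ->  [[-79, -100], [-15, -19]]
... * rho(a) = [[1, 1], [3, 4]]  ->  [[-379, -479], [-72, -91]]
... * rho(b^-1) = [[-1, 5], [0, -1]]  ->  [[379, -1416], [72, -269]]
... * rho(a^-1) = [[4, -1], [-3, 1]]  ->  [[5764, -1795], [1095, -341]]
... * rho(b) = [[-1, -5], [0, -1]]  ->  [[-5764, -27025], [-1095, -5134]]
tr = -5764 + -5134 = -10898

-10898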